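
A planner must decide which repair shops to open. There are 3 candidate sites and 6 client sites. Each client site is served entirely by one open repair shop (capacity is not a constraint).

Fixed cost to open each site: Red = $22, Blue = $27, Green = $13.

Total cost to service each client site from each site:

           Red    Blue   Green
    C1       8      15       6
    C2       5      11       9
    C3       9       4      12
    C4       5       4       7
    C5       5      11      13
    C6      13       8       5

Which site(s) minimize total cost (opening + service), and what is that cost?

Open Green only; minimum total cost 65.

For any fixed open set, each client site goes to its cheapest open site; total = fixed + service.
{Green}: C1→Green 6, C2→Green 9, C3→Green 12, C4→Green 7, C5→Green 13, C6→Green 5. Service 52; fixed 13; total 65.
{Red}: service 45 + fixed 22 = 67
{Red, Green}: service 35 + fixed 35 = 70
{Red, Blue, Green}: service 29 + fixed 62 = 91
No other subset beats 65.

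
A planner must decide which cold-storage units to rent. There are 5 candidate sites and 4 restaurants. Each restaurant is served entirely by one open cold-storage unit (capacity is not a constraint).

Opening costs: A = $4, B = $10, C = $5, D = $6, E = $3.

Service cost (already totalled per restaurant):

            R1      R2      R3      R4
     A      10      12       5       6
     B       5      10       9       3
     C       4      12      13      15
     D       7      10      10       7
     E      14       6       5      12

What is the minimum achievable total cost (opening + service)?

Minimum total cost: 32

For any fixed open set, each restaurant goes to its cheapest open site; total = fixed + service.
{B, E}: R1→B 5, R2→E 6, R3→E 5, R4→B 3. Service 19; fixed 13; total 32.
{A, C, E}: service 21 + fixed 12 = 33
{A, E}: service 27 + fixed 7 = 34
{A, B, C, D, E}: service 18 + fixed 28 = 46
No other subset beats 32.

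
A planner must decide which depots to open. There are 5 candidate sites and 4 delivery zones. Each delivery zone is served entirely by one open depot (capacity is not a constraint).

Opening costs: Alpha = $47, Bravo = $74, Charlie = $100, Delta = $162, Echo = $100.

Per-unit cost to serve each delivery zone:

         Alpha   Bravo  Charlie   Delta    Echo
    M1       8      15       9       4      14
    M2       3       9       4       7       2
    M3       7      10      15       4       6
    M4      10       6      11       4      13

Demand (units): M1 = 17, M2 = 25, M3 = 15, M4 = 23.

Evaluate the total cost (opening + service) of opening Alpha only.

Each delivery zone is assigned to its cheapest site among the open ones.
{Alpha}: M1→Alpha 8·17=136, M2→Alpha 3·25=75, M3→Alpha 7·15=105, M4→Alpha 10·23=230. Service 546; fixed 47; total 593.

Total cost: 593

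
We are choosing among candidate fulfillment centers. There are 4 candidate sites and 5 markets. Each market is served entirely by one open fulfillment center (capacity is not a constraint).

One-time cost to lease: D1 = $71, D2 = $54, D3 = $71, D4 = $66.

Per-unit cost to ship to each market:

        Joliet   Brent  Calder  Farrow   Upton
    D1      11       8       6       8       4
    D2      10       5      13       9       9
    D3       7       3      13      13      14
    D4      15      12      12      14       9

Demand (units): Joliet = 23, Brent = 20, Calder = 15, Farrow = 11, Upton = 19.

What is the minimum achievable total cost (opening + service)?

For any fixed open set, each market goes to its cheapest open site; total = fixed + service.
{D1, D3}: Joliet→D3 7·23=161, Brent→D3 3·20=60, Calder→D1 6·15=90, Farrow→D1 8·11=88, Upton→D1 4·19=76. Service 475; fixed 142; total 617.
{D1, D2, D3}: service 475 + fixed 196 = 671
{D1, D3, D4}: service 475 + fixed 208 = 683
{D1, D2, D3, D4}: Joliet→D3 7·23=161, Brent→D3 3·20=60, Calder→D1 6·15=90, Farrow→D1 8·11=88, Upton→D1 4·19=76. Service 475; fixed 262; total 737.
No other subset beats 617.

Minimum total cost: 617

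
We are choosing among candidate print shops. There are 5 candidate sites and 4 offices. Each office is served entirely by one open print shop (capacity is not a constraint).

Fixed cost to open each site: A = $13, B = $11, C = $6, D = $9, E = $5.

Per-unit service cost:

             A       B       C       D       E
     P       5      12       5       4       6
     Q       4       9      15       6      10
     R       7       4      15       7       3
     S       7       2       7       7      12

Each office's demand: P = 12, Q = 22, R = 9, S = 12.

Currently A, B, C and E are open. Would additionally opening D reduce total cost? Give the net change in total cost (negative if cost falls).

Current service cost with {A, B, C, E}: 199.
Adding D: each office re-picks its cheapest; new service cost 187, saving 12.
Extra fixed cost: 9. Net change = 9 − 12 = -3.
(Totals: 234 → 231.)

Yes — net change −3 (cost falls by 3).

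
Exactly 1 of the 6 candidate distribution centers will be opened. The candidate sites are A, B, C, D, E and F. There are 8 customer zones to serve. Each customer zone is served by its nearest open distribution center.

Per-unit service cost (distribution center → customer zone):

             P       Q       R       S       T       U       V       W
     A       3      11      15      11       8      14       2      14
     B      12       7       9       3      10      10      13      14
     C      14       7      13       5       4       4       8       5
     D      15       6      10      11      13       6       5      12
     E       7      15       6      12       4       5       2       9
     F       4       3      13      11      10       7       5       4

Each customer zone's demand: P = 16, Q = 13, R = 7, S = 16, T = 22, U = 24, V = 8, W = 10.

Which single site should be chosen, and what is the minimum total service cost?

Choose C only; total service cost 784.

With exactly 1 open, each customer zone uses its cheapest among the chosen.
{C}: P→C 14·16=224, Q→C 7·13=91, R→C 13·7=91, S→C 5·16=80, T→C 4·22=88, U→C 4·24=96, V→C 8·8=64, W→C 5·10=50. Service cost 784.
{F}: service cost 838
{E}: service cost 855
Among all 6 size-1 choices, {C} is lowest.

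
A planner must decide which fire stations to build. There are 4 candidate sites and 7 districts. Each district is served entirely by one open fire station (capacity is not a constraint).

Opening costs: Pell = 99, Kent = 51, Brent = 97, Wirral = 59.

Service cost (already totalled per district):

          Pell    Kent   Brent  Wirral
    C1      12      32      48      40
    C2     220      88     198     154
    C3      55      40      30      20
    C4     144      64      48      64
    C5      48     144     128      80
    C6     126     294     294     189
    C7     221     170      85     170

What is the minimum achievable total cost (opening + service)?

Minimum total cost: 684

For any fixed open set, each district goes to its cheapest open site; total = fixed + service.
{Pell, Kent, Brent}: C1→Pell 12, C2→Kent 88, C3→Brent 30, C4→Brent 48, C5→Pell 48, C6→Pell 126, C7→Brent 85. Service 437; fixed 247; total 684.
{Pell, Kent}: service 548 + fixed 150 = 698
{Pell, Kent, Brent, Wirral}: C1→Pell 12, C2→Kent 88, C3→Wirral 20, C4→Brent 48, C5→Pell 48, C6→Pell 126, C7→Brent 85. Service 427; fixed 306; total 733.
{Kent}: C1→Kent 32, C2→Kent 88, C3→Kent 40, C4→Kent 64, C5→Kent 144, C6→Kent 294, C7→Kent 170. Service 832; fixed 51; total 883.
No other subset beats 684.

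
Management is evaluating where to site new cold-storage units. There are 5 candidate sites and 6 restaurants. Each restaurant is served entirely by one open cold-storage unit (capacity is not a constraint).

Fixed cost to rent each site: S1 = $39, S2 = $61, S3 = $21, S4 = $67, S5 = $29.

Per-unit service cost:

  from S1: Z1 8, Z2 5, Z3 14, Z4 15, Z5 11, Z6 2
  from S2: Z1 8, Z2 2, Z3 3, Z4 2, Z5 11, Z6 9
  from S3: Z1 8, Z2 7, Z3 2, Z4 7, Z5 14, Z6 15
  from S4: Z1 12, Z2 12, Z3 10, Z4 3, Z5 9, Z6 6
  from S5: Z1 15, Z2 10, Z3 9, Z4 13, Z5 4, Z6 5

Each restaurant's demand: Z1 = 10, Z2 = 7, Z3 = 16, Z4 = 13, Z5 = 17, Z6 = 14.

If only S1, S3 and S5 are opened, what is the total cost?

Total cost: 423

Each restaurant is assigned to its cheapest site among the open ones.
{S1, S3, S5}: Z1→S1 8·10=80, Z2→S1 5·7=35, Z3→S3 2·16=32, Z4→S3 7·13=91, Z5→S5 4·17=68, Z6→S1 2·14=28. Service 334; fixed 89; total 423.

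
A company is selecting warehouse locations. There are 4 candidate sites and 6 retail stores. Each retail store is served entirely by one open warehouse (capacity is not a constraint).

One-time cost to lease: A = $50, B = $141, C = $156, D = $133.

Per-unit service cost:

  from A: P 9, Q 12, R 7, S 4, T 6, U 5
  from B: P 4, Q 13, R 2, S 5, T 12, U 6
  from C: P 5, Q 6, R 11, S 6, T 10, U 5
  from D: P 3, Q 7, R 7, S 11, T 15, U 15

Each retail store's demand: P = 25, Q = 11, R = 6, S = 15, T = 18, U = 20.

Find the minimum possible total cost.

For any fixed open set, each retail store goes to its cheapest open site; total = fixed + service.
{A, D}: P→D 3·25=75, Q→D 7·11=77, R→A 7·6=42, S→A 4·15=60, T→A 6·18=108, U→A 5·20=100. Service 462; fixed 183; total 645.
{A, B}: P→B 4·25=100, Q→A 12·11=132, R→B 2·6=12, S→A 4·15=60, T→A 6·18=108, U→A 5·20=100. Service 512; fixed 191; total 703.
{A, C}: service 501 + fixed 206 = 707
{A, B, C, D}: service 421 + fixed 480 = 901
No other subset beats 645.

Minimum total cost: 645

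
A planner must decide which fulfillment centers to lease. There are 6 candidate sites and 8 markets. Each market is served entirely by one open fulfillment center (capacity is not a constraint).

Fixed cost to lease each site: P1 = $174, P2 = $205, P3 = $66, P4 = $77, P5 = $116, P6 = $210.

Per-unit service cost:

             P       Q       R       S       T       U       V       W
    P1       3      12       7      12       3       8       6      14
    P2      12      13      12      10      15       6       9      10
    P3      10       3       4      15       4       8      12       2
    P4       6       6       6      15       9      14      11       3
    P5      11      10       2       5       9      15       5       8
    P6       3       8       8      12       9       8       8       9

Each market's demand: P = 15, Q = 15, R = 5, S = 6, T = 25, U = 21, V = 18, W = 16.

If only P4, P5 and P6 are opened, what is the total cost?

Each market is assigned to its cheapest site among the open ones.
{P4, P5, P6}: P→P6 3·15=45, Q→P4 6·15=90, R→P5 2·5=10, S→P5 5·6=30, T→P4 9·25=225, U→P6 8·21=168, V→P5 5·18=90, W→P4 3·16=48. Service 706; fixed 403; total 1109.

Total cost: 1109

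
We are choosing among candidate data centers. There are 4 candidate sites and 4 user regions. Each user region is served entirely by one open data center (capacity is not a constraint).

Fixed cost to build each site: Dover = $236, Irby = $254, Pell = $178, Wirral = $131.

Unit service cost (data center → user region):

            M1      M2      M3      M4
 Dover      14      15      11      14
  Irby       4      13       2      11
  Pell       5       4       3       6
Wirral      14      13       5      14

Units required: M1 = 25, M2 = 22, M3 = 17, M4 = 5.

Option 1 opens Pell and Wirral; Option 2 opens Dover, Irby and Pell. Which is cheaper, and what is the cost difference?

Option 1: {Pell, Wirral}: M1→Pell 5·25=125, M2→Pell 4·22=88, M3→Pell 3·17=51, M4→Pell 6·5=30. Service 294; fixed 309; total 603.
Option 2: {Dover, Irby, Pell}: M1→Irby 4·25=100, M2→Pell 4·22=88, M3→Irby 2·17=34, M4→Pell 6·5=30. Service 252; fixed 668; total 920.
Difference: |603 − 920| = 317.

Option 1 is cheaper by 317.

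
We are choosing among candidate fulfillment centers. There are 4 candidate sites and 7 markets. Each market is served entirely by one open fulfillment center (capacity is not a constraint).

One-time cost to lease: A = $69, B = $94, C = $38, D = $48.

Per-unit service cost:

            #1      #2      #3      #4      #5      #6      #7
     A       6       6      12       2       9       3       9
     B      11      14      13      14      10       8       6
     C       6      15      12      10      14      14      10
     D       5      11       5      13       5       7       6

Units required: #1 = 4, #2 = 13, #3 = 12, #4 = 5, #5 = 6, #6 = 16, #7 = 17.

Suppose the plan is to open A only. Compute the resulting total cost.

Total cost: 580

Each market is assigned to its cheapest site among the open ones.
{A}: #1→A 6·4=24, #2→A 6·13=78, #3→A 12·12=144, #4→A 2·5=10, #5→A 9·6=54, #6→A 3·16=48, #7→A 9·17=153. Service 511; fixed 69; total 580.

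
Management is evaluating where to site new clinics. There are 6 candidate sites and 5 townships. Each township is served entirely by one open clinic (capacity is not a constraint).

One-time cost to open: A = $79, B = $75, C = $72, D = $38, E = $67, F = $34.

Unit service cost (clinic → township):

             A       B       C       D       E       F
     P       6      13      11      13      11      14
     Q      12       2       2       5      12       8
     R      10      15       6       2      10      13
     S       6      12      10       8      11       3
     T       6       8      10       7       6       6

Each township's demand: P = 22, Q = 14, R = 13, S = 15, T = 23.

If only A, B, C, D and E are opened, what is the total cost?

Total cost: 745

Each township is assigned to its cheapest site among the open ones.
{A, B, C, D, E}: P→A 6·22=132, Q→B 2·14=28, R→D 2·13=26, S→A 6·15=90, T→A 6·23=138. Service 414; fixed 331; total 745.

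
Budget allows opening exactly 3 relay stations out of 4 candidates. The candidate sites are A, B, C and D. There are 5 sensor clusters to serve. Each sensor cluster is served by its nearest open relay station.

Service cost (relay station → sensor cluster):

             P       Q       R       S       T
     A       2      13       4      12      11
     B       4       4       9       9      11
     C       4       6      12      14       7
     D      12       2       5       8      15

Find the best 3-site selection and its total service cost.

With exactly 3 open, each sensor cluster uses its cheapest among the chosen.
{A, C, D}: P→A 2, Q→D 2, R→A 4, S→D 8, T→C 7. Service cost 23.
{A, B, C}: service cost 26
{B, C, D}: service cost 26
Among all 4 size-3 choices, {A, C, D} is lowest.

Choose A, C and D; total service cost 23.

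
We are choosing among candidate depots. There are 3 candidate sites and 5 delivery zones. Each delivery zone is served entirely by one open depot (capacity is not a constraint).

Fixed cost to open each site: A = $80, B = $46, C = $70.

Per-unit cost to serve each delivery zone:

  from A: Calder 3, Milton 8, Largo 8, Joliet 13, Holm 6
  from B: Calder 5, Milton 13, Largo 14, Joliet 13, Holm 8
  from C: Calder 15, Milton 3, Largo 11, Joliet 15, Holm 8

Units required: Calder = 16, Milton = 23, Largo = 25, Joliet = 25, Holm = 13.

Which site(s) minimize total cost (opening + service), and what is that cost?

Open A and C; minimum total cost 870.

For any fixed open set, each delivery zone goes to its cheapest open site; total = fixed + service.
{A, C}: Calder→A 3·16=48, Milton→C 3·23=69, Largo→A 8·25=200, Joliet→A 13·25=325, Holm→A 6·13=78. Service 720; fixed 150; total 870.
{A}: Calder→A 3·16=48, Milton→A 8·23=184, Largo→A 8·25=200, Joliet→A 13·25=325, Holm→A 6·13=78. Service 835; fixed 80; total 915.
{A, B, C}: Calder→A 3·16=48, Milton→C 3·23=69, Largo→A 8·25=200, Joliet→A 13·25=325, Holm→A 6·13=78. Service 720; fixed 196; total 916.
{B}: Calder→B 5·16=80, Milton→B 13·23=299, Largo→B 14·25=350, Joliet→B 13·25=325, Holm→B 8·13=104. Service 1158; fixed 46; total 1204.
(All 7 nonempty subsets were checked; A and C is lowest.)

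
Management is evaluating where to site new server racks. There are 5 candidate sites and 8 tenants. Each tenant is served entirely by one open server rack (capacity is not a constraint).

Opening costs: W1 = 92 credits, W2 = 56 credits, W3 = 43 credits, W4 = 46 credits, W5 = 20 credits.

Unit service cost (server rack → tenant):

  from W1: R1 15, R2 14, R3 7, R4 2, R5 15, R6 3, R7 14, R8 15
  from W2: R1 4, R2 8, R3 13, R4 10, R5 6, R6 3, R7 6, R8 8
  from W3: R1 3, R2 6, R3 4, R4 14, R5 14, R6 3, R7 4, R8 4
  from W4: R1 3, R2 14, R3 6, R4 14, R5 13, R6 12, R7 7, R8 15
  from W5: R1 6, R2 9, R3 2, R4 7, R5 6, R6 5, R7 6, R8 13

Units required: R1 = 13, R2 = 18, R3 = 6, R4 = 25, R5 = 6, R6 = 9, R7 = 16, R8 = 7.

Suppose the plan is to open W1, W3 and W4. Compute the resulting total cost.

Total cost: 599

Each tenant is assigned to its cheapest site among the open ones.
{W1, W3, W4}: R1→W3 3·13=39, R2→W3 6·18=108, R3→W3 4·6=24, R4→W1 2·25=50, R5→W4 13·6=78, R6→W1 3·9=27, R7→W3 4·16=64, R8→W3 4·7=28. Service 418; fixed 181; total 599.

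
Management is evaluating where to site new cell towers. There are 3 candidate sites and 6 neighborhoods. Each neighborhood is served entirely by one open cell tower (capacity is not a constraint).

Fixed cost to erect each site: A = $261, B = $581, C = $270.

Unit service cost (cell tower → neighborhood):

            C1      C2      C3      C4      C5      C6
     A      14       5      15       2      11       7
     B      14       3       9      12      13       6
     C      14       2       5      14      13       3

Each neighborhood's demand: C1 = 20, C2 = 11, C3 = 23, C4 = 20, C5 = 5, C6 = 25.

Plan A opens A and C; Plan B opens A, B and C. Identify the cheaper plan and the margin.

Plan A is cheaper by 581.

Plan A: {A, C}: C1→A 14·20=280, C2→C 2·11=22, C3→C 5·23=115, C4→A 2·20=40, C5→A 11·5=55, C6→C 3·25=75. Service 587; fixed 531; total 1118.
Plan B: {A, B, C}: C1→A 14·20=280, C2→C 2·11=22, C3→C 5·23=115, C4→A 2·20=40, C5→A 11·5=55, C6→C 3·25=75. Service 587; fixed 1112; total 1699.
Difference: |1118 − 1699| = 581.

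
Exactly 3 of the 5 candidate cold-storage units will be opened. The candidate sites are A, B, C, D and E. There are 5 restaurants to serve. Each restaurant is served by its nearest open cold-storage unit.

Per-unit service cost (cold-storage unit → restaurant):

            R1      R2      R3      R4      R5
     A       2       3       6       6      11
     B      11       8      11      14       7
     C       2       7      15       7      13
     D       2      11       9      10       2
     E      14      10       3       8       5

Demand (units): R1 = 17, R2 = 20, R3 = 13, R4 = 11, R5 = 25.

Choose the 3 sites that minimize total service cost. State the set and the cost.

With exactly 3 open, each restaurant uses its cheapest among the chosen.
{A, D, E}: R1→A 2·17=34, R2→A 3·20=60, R3→E 3·13=39, R4→A 6·11=66, R5→D 2·25=50. Service cost 249.
{A, B, D}: service cost 288
{A, C, D}: service cost 288
Among all 10 size-3 choices, {A, D, E} is lowest.

Choose A, D and E; total service cost 249.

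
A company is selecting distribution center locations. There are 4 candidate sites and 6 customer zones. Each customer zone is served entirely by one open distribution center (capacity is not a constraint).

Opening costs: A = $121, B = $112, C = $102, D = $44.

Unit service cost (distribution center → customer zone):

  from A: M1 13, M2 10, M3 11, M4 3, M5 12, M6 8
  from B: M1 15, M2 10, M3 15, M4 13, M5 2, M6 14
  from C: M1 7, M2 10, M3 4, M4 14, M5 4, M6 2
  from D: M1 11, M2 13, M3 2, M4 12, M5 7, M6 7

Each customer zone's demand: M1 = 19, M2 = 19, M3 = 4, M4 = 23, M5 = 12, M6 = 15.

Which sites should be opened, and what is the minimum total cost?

Open A and C; minimum total cost 709.

For any fixed open set, each customer zone goes to its cheapest open site; total = fixed + service.
{A, C}: M1→C 7·19=133, M2→A 10·19=190, M3→C 4·4=16, M4→A 3·23=69, M5→C 4·12=48, M6→C 2·15=30. Service 486; fixed 223; total 709.
{A, C, D}: M1→C 7·19=133, M2→A 10·19=190, M3→D 2·4=8, M4→A 3·23=69, M5→C 4·12=48, M6→C 2·15=30. Service 478; fixed 267; total 745.
{A, B, C}: M1→C 7·19=133, M2→A 10·19=190, M3→C 4·4=16, M4→A 3·23=69, M5→B 2·12=24, M6→C 2·15=30. Service 462; fixed 335; total 797.
{A, B, C, D}: M1→C 7·19=133, M2→A 10·19=190, M3→D 2·4=8, M4→A 3·23=69, M5→B 2·12=24, M6→C 2·15=30. Service 454; fixed 379; total 833.
No other subset beats 709.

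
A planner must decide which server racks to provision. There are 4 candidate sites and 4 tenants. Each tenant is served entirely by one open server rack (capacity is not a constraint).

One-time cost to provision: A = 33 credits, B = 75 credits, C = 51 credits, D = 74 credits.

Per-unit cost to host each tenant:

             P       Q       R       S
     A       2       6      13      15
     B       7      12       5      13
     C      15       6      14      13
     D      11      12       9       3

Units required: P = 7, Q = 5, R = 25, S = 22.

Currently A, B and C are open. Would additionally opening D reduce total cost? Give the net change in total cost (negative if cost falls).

Current service cost with {A, B, C}: 455.
Adding D: each tenant re-picks its cheapest; new service cost 235, saving 220.
Extra fixed cost: 74. Net change = 74 − 220 = -146.
(Totals: 614 → 468.)

Yes — net change −146 (cost falls by 146).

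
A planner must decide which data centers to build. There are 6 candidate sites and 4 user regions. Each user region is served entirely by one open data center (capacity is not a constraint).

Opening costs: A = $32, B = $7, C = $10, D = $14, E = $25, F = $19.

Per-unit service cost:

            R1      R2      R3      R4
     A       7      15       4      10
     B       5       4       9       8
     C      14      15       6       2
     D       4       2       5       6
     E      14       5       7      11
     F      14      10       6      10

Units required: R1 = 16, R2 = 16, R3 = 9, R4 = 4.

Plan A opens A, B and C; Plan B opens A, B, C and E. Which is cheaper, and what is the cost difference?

Plan A is cheaper by 25.

Plan A: {A, B, C}: R1→B 5·16=80, R2→B 4·16=64, R3→A 4·9=36, R4→C 2·4=8. Service 188; fixed 49; total 237.
Plan B: {A, B, C, E}: R1→B 5·16=80, R2→B 4·16=64, R3→A 4·9=36, R4→C 2·4=8. Service 188; fixed 74; total 262.
Difference: |237 − 262| = 25.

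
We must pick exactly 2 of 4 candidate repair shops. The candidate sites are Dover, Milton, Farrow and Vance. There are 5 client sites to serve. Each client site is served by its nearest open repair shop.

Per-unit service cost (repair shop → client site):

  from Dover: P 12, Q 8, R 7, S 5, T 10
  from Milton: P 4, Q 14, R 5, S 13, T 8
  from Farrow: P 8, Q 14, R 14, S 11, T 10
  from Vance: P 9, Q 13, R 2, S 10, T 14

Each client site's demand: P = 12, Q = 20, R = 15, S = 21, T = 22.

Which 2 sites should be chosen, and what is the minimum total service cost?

With exactly 2 open, each client site uses its cheapest among the chosen.
{Dover, Milton}: P→Milton 4·12=48, Q→Dover 8·20=160, R→Milton 5·15=75, S→Dover 5·21=105, T→Milton 8·22=176. Service cost 564.
{Dover, Vance}: service cost 623
{Dover, Farrow}: service cost 686
Among all 6 size-2 choices, {Dover, Milton} is lowest.

Choose Dover and Milton; total service cost 564.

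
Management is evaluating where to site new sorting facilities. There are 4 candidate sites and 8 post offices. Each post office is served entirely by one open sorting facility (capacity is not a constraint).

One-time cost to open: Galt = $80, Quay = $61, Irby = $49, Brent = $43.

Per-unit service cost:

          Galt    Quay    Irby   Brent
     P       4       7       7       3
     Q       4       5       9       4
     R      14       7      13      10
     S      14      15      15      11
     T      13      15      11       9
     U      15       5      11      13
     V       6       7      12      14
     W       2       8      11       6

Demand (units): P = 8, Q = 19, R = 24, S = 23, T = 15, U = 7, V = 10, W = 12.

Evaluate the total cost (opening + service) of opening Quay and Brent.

Each post office is assigned to its cheapest site among the open ones.
{Quay, Brent}: P→Brent 3·8=24, Q→Brent 4·19=76, R→Quay 7·24=168, S→Brent 11·23=253, T→Brent 9·15=135, U→Quay 5·7=35, V→Quay 7·10=70, W→Brent 6·12=72. Service 833; fixed 104; total 937.

Total cost: 937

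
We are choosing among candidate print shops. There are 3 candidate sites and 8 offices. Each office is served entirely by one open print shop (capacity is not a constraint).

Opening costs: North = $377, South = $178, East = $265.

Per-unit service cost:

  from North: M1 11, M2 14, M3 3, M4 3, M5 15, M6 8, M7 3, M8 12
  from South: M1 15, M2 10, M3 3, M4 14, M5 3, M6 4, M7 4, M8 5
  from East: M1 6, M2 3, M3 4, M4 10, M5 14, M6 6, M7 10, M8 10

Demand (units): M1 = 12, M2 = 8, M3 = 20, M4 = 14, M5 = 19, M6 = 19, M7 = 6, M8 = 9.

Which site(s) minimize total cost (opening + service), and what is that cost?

For any fixed open set, each office goes to its cheapest open site; total = fixed + service.
{South}: M1→South 15·12=180, M2→South 10·8=80, M3→South 3·20=60, M4→South 14·14=196, M5→South 3·19=57, M6→South 4·19=76, M7→South 4·6=24, M8→South 5·9=45. Service 718; fixed 178; total 896.
{South, East}: service 498 + fixed 443 = 941
{North, South}: M1→North 11·12=132, M2→South 10·8=80, M3→North 3·20=60, M4→North 3·14=42, M5→South 3·19=57, M6→South 4·19=76, M7→North 3·6=18, M8→South 5·9=45. Service 510; fixed 555; total 1065.
{North, South, East}: M1→East 6·12=72, M2→East 3·8=24, M3→North 3·20=60, M4→North 3·14=42, M5→South 3·19=57, M6→South 4·19=76, M7→North 3·6=18, M8→South 5·9=45. Service 394; fixed 820; total 1214.
No other subset beats 896.

Open South only; minimum total cost 896.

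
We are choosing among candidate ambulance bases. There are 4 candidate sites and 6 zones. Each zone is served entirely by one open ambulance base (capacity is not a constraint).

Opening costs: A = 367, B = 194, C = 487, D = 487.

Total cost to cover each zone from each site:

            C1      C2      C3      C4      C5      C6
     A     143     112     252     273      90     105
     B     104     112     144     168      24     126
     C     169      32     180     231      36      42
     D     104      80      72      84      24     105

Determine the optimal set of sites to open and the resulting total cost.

For any fixed open set, each zone goes to its cheapest open site; total = fixed + service.
{B}: C1→B 104, C2→B 112, C3→B 144, C4→B 168, C5→B 24, C6→B 126. Service 678; fixed 194; total 872.
{D}: C1→D 104, C2→D 80, C3→D 72, C4→D 84, C5→D 24, C6→D 105. Service 469; fixed 487; total 956.
{B, D}: C1→B 104, C2→D 80, C3→D 72, C4→D 84, C5→B 24, C6→D 105. Service 469; fixed 681; total 1150.
{A, B, C, D}: service 358 + fixed 1535 = 1893
No other subset beats 872.

Open B only; minimum total cost 872.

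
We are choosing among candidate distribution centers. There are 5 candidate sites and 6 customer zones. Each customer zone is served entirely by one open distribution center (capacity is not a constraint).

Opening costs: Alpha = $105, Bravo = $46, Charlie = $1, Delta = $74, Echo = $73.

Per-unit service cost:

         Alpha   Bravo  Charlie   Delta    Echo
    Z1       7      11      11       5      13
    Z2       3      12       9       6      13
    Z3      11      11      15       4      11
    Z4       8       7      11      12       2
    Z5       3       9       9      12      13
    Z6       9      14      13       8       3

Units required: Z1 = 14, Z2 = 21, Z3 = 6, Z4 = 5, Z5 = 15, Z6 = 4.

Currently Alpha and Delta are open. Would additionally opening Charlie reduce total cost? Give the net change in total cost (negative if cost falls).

Current service cost with {Alpha, Delta}: 274.
Adding Charlie: each customer zone re-picks its cheapest; new service cost 274, saving 0.
Extra fixed cost: 1. Net change = 1 − 0 = 1.
(Totals: 453 → 454.)

No — net change +1 (cost rises by 1).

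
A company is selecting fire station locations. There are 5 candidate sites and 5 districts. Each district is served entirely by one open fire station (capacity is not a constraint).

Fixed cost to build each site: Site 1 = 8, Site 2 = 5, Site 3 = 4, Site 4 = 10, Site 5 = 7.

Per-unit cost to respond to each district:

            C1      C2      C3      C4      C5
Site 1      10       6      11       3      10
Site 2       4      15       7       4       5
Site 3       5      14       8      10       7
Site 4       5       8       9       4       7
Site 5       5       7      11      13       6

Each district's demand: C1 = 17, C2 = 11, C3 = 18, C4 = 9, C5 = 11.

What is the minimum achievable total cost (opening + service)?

For any fixed open set, each district goes to its cheapest open site; total = fixed + service.
{Site 1, Site 2}: C1→Site 2 4·17=68, C2→Site 1 6·11=66, C3→Site 2 7·18=126, C4→Site 1 3·9=27, C5→Site 2 5·11=55. Service 342; fixed 13; total 355.
{Site 1, Site 2, Site 3}: service 342 + fixed 17 = 359
{Site 1, Site 2, Site 5}: service 342 + fixed 20 = 362
{Site 1, Site 2, Site 3, Site 4, Site 5}: service 342 + fixed 34 = 376
No other subset beats 355.

Minimum total cost: 355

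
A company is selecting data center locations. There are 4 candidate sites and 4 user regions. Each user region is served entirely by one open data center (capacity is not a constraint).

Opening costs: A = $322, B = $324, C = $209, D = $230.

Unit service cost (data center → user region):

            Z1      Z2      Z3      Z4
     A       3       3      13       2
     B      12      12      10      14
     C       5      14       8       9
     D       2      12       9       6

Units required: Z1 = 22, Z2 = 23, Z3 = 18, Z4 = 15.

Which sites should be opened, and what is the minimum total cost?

Open A only; minimum total cost 721.

For any fixed open set, each user region goes to its cheapest open site; total = fixed + service.
{A}: Z1→A 3·22=66, Z2→A 3·23=69, Z3→A 13·18=234, Z4→A 2·15=30. Service 399; fixed 322; total 721.
{D}: Z1→D 2·22=44, Z2→D 12·23=276, Z3→D 9·18=162, Z4→D 6·15=90. Service 572; fixed 230; total 802.
{A, C}: service 309 + fixed 531 = 840
{A, B, C, D}: service 287 + fixed 1085 = 1372
No other subset beats 721.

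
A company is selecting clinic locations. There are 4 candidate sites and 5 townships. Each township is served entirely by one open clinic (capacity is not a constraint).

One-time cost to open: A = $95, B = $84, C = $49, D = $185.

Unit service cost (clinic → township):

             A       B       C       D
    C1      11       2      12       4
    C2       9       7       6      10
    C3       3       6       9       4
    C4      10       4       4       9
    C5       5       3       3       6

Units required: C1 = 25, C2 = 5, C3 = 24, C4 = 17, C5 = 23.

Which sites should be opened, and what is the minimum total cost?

Open B only; minimum total cost 450.

For any fixed open set, each township goes to its cheapest open site; total = fixed + service.
{B}: C1→B 2·25=50, C2→B 7·5=35, C3→B 6·24=144, C4→B 4·17=68, C5→B 3·23=69. Service 366; fixed 84; total 450.
{A, B}: service 294 + fixed 179 = 473
{B, C}: service 361 + fixed 133 = 494
{A, B, C, D}: service 289 + fixed 413 = 702
No other subset beats 450.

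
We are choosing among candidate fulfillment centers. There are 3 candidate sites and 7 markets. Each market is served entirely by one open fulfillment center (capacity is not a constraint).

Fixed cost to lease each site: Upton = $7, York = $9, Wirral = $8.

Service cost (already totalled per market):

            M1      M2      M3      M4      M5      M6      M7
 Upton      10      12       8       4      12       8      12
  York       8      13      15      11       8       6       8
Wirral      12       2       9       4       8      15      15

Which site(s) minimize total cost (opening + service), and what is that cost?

Open York and Wirral; minimum total cost 62.

For any fixed open set, each market goes to its cheapest open site; total = fixed + service.
{York, Wirral}: M1→York 8, M2→Wirral 2, M3→Wirral 9, M4→Wirral 4, M5→York 8, M6→York 6, M7→York 8. Service 45; fixed 17; total 62.
{Upton, Wirral}: service 52 + fixed 15 = 67
{Upton, York, Wirral}: service 44 + fixed 24 = 68
{Upton}: service 66 + fixed 7 = 73
No other subset beats 62.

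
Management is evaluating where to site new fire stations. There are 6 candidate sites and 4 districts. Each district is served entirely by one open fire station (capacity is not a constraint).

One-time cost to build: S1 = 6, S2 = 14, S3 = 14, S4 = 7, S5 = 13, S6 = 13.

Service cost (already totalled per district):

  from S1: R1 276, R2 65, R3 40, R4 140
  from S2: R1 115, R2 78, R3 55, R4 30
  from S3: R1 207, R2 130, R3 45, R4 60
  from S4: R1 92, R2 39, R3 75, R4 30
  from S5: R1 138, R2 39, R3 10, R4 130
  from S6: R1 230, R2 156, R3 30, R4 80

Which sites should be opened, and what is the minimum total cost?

For any fixed open set, each district goes to its cheapest open site; total = fixed + service.
{S4, S5}: R1→S4 92, R2→S4 39, R3→S5 10, R4→S4 30. Service 171; fixed 20; total 191.
{S1, S4, S5}: service 171 + fixed 26 = 197
{S4, S5, S6}: service 171 + fixed 33 = 204
{S1, S2, S3, S4, S5, S6}: R1→S4 92, R2→S4 39, R3→S5 10, R4→S2 30. Service 171; fixed 67; total 238.
No other subset beats 191.

Open S4 and S5; minimum total cost 191.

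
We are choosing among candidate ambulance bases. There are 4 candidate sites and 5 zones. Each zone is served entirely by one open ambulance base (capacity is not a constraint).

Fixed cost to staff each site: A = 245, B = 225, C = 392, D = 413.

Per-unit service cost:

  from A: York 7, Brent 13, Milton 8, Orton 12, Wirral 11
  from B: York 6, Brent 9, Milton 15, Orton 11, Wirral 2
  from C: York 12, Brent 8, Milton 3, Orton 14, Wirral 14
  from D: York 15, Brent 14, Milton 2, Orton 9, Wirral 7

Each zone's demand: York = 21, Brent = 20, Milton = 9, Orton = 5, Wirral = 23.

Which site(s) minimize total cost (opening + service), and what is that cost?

Open B only; minimum total cost 767.

For any fixed open set, each zone goes to its cheapest open site; total = fixed + service.
{B}: York→B 6·21=126, Brent→B 9·20=180, Milton→B 15·9=135, Orton→B 11·5=55, Wirral→B 2·23=46. Service 542; fixed 225; total 767.
{A, B}: service 479 + fixed 470 = 949
{B, C}: York→B 6·21=126, Brent→C 8·20=160, Milton→C 3·9=27, Orton→B 11·5=55, Wirral→B 2·23=46. Service 414; fixed 617; total 1031.
{A, B, C, D}: service 395 + fixed 1275 = 1670
No other subset beats 767.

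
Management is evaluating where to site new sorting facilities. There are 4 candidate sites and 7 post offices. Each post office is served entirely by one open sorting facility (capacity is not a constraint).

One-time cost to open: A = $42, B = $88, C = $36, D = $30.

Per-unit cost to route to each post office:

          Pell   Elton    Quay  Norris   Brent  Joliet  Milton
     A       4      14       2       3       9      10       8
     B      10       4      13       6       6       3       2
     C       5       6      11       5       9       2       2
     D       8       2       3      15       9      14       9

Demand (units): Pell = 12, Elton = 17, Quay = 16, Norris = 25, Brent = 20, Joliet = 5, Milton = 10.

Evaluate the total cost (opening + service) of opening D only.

Total cost: 923

Each post office is assigned to its cheapest site among the open ones.
{D}: Pell→D 8·12=96, Elton→D 2·17=34, Quay→D 3·16=48, Norris→D 15·25=375, Brent→D 9·20=180, Joliet→D 14·5=70, Milton→D 9·10=90. Service 893; fixed 30; total 923.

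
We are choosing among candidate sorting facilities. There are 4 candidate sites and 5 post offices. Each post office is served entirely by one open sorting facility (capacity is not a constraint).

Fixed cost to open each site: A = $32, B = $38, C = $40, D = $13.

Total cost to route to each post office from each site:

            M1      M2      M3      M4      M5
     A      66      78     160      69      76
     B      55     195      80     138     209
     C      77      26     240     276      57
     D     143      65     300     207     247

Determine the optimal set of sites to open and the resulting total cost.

For any fixed open set, each post office goes to its cheapest open site; total = fixed + service.
{A, B, C}: M1→B 55, M2→C 26, M3→B 80, M4→A 69, M5→C 57. Service 287; fixed 110; total 397.
{A, B, C, D}: M1→B 55, M2→C 26, M3→B 80, M4→A 69, M5→C 57. Service 287; fixed 123; total 410.
{A, B}: service 358 + fixed 70 = 428
{D}: service 962 + fixed 13 = 975
No other subset beats 397.

Open A, B and C; minimum total cost 397.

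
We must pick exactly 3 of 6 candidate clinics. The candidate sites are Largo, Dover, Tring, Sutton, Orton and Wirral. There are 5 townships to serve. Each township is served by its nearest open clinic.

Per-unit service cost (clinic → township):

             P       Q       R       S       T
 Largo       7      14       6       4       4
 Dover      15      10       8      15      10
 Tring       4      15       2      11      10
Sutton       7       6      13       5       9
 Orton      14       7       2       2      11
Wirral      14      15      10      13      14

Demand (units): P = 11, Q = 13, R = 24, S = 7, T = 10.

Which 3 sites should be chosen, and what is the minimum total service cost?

With exactly 3 open, each township uses its cheapest among the chosen.
{Largo, Tring, Orton}: P→Tring 4·11=44, Q→Orton 7·13=91, R→Tring 2·24=48, S→Orton 2·7=14, T→Largo 4·10=40. Service cost 237.
{Largo, Tring, Sutton}: service cost 238
{Largo, Sutton, Orton}: service cost 257
Among all 20 size-3 choices, {Largo, Tring, Orton} is lowest.

Choose Largo, Tring and Orton; total service cost 237.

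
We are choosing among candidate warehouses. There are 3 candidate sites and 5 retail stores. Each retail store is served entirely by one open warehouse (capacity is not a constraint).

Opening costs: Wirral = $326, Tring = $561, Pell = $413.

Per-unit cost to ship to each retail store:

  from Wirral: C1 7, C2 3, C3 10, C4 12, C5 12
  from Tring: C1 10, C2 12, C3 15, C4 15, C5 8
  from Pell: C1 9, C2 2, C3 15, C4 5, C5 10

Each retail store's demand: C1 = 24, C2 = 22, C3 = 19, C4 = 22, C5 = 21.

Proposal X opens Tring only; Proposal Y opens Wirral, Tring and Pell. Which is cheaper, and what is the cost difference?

Proposal X: {Tring}: C1→Tring 10·24=240, C2→Tring 12·22=264, C3→Tring 15·19=285, C4→Tring 15·22=330, C5→Tring 8·21=168. Service 1287; fixed 561; total 1848.
Proposal Y: {Wirral, Tring, Pell}: C1→Wirral 7·24=168, C2→Pell 2·22=44, C3→Wirral 10·19=190, C4→Pell 5·22=110, C5→Tring 8·21=168. Service 680; fixed 1300; total 1980.
Difference: |1848 − 1980| = 132.

Proposal X is cheaper by 132.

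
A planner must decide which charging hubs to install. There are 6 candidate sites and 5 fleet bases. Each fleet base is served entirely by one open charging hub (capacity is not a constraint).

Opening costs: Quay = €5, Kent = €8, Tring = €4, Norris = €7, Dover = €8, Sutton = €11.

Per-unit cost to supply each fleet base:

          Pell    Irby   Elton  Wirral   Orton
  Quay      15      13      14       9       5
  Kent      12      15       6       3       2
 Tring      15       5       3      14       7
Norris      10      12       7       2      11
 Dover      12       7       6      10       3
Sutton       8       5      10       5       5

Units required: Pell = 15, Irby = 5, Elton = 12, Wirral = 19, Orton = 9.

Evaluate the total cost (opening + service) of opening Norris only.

Each fleet base is assigned to its cheapest site among the open ones.
{Norris}: Pell→Norris 10·15=150, Irby→Norris 12·5=60, Elton→Norris 7·12=84, Wirral→Norris 2·19=38, Orton→Norris 11·9=99. Service 431; fixed 7; total 438.

Total cost: 438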